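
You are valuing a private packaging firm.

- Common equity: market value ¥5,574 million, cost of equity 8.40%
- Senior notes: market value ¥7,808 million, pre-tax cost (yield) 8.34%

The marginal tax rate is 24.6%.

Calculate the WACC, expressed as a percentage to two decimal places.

Total capital V = 5574 + 7808 = 13382.
Equity: weight = 5574/13382 = 0.4165; cost = 8.4%.
Senior notes: weight = 7808/13382 = 0.5835; after-tax cost = 8.34% × (1 − 24.6%) = 6.2884%.
WACC = 0.4165 × 8.4000% + 0.5835 × 6.2884% = 7.1679%.

7.17%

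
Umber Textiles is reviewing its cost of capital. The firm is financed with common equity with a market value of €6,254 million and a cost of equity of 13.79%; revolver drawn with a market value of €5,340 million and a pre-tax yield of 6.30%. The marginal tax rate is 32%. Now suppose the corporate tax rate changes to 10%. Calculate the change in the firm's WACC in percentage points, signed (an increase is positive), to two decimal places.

+0.64 pp

Current WACC:
Total capital V = 6254 + 5340 = 11594.
Equity: weight = 6254/11594 = 0.5394; cost = 13.79%.
Revolver drawn: weight = 5340/11594 = 0.4606; after-tax cost = 6.3% × (1 − 32%) = 4.2840%.
WACC = 0.5394 × 13.7900% + 0.4606 × 4.2840% = 9.4117%.
After the change:
Total capital V = 6254 + 5340 = 11594.
Equity: weight = 6254/11594 = 0.5394; cost = 13.79%.
Revolver drawn: weight = 5340/11594 = 0.4606; after-tax cost = 6.3% × (1 − 10%) = 5.6700%.
WACC = 0.5394 × 13.7900% + 0.4606 × 5.6700% = 10.0501%.
Change in WACC = 10.0501% − 9.4117% = 0.6384 pp.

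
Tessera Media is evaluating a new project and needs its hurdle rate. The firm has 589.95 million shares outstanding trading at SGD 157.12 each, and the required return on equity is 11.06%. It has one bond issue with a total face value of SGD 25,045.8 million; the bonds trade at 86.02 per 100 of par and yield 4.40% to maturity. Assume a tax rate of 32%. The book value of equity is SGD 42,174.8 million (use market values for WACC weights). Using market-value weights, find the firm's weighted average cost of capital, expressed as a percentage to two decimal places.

Market value of equity E = 157.12 × 589.95m = 92692.944m. Market value of debt D = 25045.8m × 86.02/100 = 21544.39716m.
Total capital V = 92692.944 + 21544.39716 = 114237.34116.
Equity: weight = 92692.944/114237.34116 = 0.8114; cost = 11.06%.
Bonds outstanding: weight = 21544.39716/114237.34116 = 0.1886; after-tax cost = 4.4% × (1 − 32%) = 2.9920%.
WACC = 0.8114 × 11.0600% + 0.1886 × 2.9920% = 9.5384%.

9.54%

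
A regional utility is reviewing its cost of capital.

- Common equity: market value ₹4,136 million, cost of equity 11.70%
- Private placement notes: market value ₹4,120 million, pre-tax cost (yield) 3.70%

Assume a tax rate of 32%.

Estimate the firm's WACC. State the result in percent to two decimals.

7.12%

Total capital V = 4136 + 4120 = 8256.
Equity: weight = 4136/8256 = 0.5010; cost = 11.7%.
Private placement notes: weight = 4120/8256 = 0.4990; after-tax cost = 3.7% × (1 − 32%) = 2.5160%.
WACC = 0.5010 × 11.7000% + 0.4990 × 2.5160% = 7.1169%.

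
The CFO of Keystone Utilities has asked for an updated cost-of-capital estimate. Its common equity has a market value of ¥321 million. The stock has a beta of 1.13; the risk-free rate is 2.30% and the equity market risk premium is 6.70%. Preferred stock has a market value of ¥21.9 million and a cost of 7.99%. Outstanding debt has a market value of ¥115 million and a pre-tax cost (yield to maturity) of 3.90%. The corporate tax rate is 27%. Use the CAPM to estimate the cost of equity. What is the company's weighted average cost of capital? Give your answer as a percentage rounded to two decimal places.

Cost of equity via CAPM: Re = 2.3% + 1.13 × 6.7% = 9.8710%.
Total capital V = 321 + 21.9 + 115 = 457.9.
Equity: weight = 321/457.9 = 0.7010; cost = 9.871%.
Preferred: weight = 21.9/457.9 = 0.0478; cost = 7.99%.
Debt: weight = 115/457.9 = 0.2511; after-tax cost = 3.9% × (1 − 27%) = 2.8470%.
WACC = 0.7010 × 9.8710% + 0.0478 × 7.9900% + 0.2511 × 2.8470% = 8.0170%.

8.02%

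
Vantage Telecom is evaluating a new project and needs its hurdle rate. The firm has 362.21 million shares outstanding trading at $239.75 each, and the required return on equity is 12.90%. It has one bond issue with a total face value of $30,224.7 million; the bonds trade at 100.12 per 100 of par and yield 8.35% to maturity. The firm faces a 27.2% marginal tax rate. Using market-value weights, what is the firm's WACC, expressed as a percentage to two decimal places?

Market value of equity E = 239.75 × 362.21m = 86839.8475m. Market value of debt D = 30224.7m × 100.12/100 = 30260.96964m.
Total capital V = 86839.8475 + 30260.96964 = 117100.81714.
Equity: weight = 86839.8475/117100.81714 = 0.7416; cost = 12.9%.
Bonds outstanding: weight = 30260.96964/117100.81714 = 0.2584; after-tax cost = 8.35% × (1 − 27.2%) = 6.0788%.
WACC = 0.7416 × 12.9000% + 0.2584 × 6.0788% = 11.1373%.

11.14%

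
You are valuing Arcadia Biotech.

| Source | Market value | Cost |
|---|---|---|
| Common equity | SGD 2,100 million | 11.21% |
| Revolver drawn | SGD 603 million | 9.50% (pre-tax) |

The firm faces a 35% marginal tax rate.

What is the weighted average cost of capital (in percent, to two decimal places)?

Total capital V = 2100 + 603 = 2703.
Equity: weight = 2100/2703 = 0.7769; cost = 11.21%.
Revolver drawn: weight = 603/2703 = 0.2231; after-tax cost = 9.5% × (1 − 35%) = 6.1750%.
WACC = 0.7769 × 11.2100% + 0.2231 × 6.1750% = 10.0868%.

10.09%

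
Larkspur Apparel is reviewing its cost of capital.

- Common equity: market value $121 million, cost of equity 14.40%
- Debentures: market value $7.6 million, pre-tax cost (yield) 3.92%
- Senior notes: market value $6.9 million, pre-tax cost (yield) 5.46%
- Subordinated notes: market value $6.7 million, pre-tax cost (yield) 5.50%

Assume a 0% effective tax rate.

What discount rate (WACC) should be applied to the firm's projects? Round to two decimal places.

Total capital V = 121 + 7.6 + 6.9 + 6.7 = 142.2.
Equity: weight = 121/142.2 = 0.8509; cost = 14.4%.
Debentures: weight = 7.6/142.2 = 0.0534; after-tax cost = 3.92% × (1 − 0%) = 3.9200%.
Senior notes: weight = 6.9/142.2 = 0.0485; after-tax cost = 5.46% × (1 − 0%) = 5.4600%.
Subordinated notes: weight = 6.7/142.2 = 0.0471; after-tax cost = 5.5% × (1 − 0%) = 5.5000%.
WACC = 0.8509 × 14.4000% + 0.0534 × 3.9200% + 0.0485 × 5.4600% + 0.0471 × 5.5000% = 12.9868%.

12.99%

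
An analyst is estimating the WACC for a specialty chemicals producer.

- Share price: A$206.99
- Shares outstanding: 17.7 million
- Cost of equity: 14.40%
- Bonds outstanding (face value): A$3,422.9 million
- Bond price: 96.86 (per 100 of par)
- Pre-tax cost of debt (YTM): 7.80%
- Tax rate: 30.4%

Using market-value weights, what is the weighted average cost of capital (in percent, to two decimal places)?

10.14%

Market value of equity E = 206.99 × 17.7m = 3663.723m. Market value of debt D = 3422.9m × 96.86/100 = 3315.42094m.
Total capital V = 3663.723 + 3315.42094 = 6979.14394.
Equity: weight = 3663.723/6979.14394 = 0.5250; cost = 14.4%.
Bonds outstanding: weight = 3315.42094/6979.14394 = 0.4750; after-tax cost = 7.8% × (1 − 30.4%) = 5.4288%.
WACC = 0.5250 × 14.4000% + 0.4750 × 5.4288% = 10.1383%.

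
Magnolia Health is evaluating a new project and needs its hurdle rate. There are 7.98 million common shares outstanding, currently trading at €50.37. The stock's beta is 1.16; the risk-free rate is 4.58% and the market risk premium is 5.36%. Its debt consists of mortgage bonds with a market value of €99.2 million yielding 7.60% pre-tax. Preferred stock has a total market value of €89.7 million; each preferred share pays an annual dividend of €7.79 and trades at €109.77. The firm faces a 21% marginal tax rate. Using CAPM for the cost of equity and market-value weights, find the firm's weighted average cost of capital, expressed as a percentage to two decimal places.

9.43%

Cost of equity via CAPM: Re = 4.58% + 1.16 × 5.36% = 10.7976%.
Cost of preferred: Rp = 7.79 / 109.77 = 7.0967%.
Market value of equity E = 50.37 × 7.98m = 401.9526m.
Total capital V = 401.9526 + 89.7 + 99.2 = 590.8526.
Equity: weight = 401.9526/590.8526 = 0.6803; cost = 10.7976%.
Preferred: weight = 89.7/590.8526 = 0.1518; cost = 7.0967%.
Mortgage bonds: weight = 99.2/590.8526 = 0.1679; after-tax cost = 7.6% × (1 − 21%) = 6.0040%.
WACC = 0.6803 × 10.7976% + 0.1518 × 7.0967% + 0.1679 × 6.0040% = 9.4309%.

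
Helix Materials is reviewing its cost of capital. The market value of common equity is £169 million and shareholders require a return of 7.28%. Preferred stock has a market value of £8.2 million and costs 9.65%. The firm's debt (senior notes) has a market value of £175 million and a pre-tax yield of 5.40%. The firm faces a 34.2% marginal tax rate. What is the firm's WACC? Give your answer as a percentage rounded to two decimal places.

5.48%

Total capital V = 169 + 8.2 + 175 = 352.2.
Equity: weight = 169/352.2 = 0.4798; cost = 7.28%.
Preferred: weight = 8.2/352.2 = 0.0233; cost = 9.65%.
Senior notes: weight = 175/352.2 = 0.4969; after-tax cost = 5.4% × (1 − 34.2%) = 3.5532%.
WACC = 0.4798 × 7.2800% + 0.0233 × 9.6500% + 0.4969 × 3.5532% = 5.4834%.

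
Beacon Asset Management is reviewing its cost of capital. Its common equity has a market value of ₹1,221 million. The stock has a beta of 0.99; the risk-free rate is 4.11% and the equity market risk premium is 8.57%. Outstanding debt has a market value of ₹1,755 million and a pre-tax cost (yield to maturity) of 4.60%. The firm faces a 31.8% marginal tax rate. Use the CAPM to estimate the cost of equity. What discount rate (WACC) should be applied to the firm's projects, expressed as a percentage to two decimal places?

7.02%

Cost of equity via CAPM: Re = 4.11% + 0.99 × 8.57% = 12.5943%.
Total capital V = 1221 + 1755 = 2976.
Equity: weight = 1221/2976 = 0.4103; cost = 12.5943%.
Debt: weight = 1755/2976 = 0.5897; after-tax cost = 4.6% × (1 − 31.8%) = 3.1372%.
WACC = 0.4103 × 12.5943% + 0.5897 × 3.1372% = 7.0173%.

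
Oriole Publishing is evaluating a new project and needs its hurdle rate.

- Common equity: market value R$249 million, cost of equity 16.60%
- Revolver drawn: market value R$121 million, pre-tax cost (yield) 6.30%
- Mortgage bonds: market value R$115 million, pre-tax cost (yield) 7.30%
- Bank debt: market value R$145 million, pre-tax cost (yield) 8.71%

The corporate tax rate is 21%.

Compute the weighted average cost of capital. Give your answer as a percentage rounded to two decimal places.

10.15%

Total capital V = 249 + 121 + 115 + 145 = 630.
Equity: weight = 249/630 = 0.3952; cost = 16.6%.
Revolver drawn: weight = 121/630 = 0.1921; after-tax cost = 6.3% × (1 − 21%) = 4.9770%.
Mortgage bonds: weight = 115/630 = 0.1825; after-tax cost = 7.3% × (1 − 21%) = 5.7670%.
Bank debt: weight = 145/630 = 0.2302; after-tax cost = 8.71% × (1 − 21%) = 6.8809%.
WACC = 0.3952 × 16.6000% + 0.1921 × 4.9770% + 0.1825 × 5.7670% + 0.2302 × 6.8809% = 10.1533%.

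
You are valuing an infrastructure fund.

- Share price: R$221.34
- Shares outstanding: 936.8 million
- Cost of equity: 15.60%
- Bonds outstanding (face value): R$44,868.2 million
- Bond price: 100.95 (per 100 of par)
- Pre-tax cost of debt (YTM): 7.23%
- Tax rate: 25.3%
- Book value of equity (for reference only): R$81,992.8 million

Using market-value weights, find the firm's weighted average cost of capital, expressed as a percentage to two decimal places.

Market value of equity E = 221.34 × 936.8m = 207351.312m. Market value of debt D = 44868.2m × 100.95/100 = 45294.4479m.
Total capital V = 207351.312 + 45294.4479 = 252645.7599.
Equity: weight = 207351.312/252645.7599 = 0.8207; cost = 15.6%.
Bonds outstanding: weight = 45294.4479/252645.7599 = 0.1793; after-tax cost = 7.23% × (1 − 25.3%) = 5.4008%.
WACC = 0.8207 × 15.6000% + 0.1793 × 5.4008% = 13.7715%.

13.77%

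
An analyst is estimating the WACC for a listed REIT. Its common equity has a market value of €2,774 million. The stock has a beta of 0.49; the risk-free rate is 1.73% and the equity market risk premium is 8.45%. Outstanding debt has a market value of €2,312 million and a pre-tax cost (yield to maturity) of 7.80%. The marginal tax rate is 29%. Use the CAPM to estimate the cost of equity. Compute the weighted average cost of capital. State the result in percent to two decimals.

5.72%

Cost of equity via CAPM: Re = 1.73% + 0.49 × 8.45% = 5.8705%.
Total capital V = 2774 + 2312 = 5086.
Equity: weight = 2774/5086 = 0.5454; cost = 5.8705%.
Debt: weight = 2312/5086 = 0.4546; after-tax cost = 7.8% × (1 − 29%) = 5.5380%.
WACC = 0.5454 × 5.8705% + 0.4546 × 5.5380% = 5.7194%.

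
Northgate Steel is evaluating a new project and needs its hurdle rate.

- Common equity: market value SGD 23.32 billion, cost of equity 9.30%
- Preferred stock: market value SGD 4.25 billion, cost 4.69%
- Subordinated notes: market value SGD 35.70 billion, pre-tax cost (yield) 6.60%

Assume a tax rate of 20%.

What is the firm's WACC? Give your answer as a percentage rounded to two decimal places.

Total capital V = 23.32 + 4.25 + 35.7 = 63.27.
Equity: weight = 23.32/63.27 = 0.3686; cost = 9.3%.
Preferred: weight = 4.25/63.27 = 0.0672; cost = 4.69%.
Subordinated notes: weight = 35.7/63.27 = 0.5642; after-tax cost = 6.6% × (1 − 20%) = 5.2800%.
WACC = 0.3686 × 9.3000% + 0.0672 × 4.6900% + 0.5642 × 5.2800% = 6.7221%.

6.72%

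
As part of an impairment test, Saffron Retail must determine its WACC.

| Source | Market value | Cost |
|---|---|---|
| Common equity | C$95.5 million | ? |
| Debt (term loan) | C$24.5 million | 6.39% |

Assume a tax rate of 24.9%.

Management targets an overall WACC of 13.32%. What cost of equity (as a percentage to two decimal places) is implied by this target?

15.51%

Total capital V = 95.5 + 24.5 = 120.
Equity weight = 95.5/120 = 0.7958.
Term loan weight = 24.5/120 = 0.2042.
Debt contribution = 0.2042 × 6.39% × (1 − 24.9%) = 0.9798%.
Required equity contribution = 13.32% − 0.9798% = 12.3402%.
Re = 12.3402% / 0.7958 = 15.5060%.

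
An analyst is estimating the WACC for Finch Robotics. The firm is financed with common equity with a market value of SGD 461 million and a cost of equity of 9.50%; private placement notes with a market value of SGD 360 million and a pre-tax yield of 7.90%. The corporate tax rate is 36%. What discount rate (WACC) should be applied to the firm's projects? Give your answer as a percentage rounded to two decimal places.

7.55%

Total capital V = 461 + 360 = 821.
Equity: weight = 461/821 = 0.5615; cost = 9.5%.
Private placement notes: weight = 360/821 = 0.4385; after-tax cost = 7.9% × (1 − 36%) = 5.0560%.
WACC = 0.5615 × 9.5000% + 0.4385 × 5.0560% = 7.5514%.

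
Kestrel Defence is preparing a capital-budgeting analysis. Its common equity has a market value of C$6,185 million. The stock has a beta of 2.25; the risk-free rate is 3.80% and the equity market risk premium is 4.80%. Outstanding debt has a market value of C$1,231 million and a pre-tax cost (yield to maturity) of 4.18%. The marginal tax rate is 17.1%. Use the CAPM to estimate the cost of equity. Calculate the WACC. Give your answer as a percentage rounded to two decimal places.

12.75%

Cost of equity via CAPM: Re = 3.8% + 2.25 × 4.8% = 14.6000%.
Total capital V = 6185 + 1231 = 7416.
Equity: weight = 6185/7416 = 0.8340; cost = 14.6%.
Debt: weight = 1231/7416 = 0.1660; after-tax cost = 4.18% × (1 − 17.1%) = 3.4652%.
WACC = 0.8340 × 14.6000% + 0.1660 × 3.4652% = 12.7517%.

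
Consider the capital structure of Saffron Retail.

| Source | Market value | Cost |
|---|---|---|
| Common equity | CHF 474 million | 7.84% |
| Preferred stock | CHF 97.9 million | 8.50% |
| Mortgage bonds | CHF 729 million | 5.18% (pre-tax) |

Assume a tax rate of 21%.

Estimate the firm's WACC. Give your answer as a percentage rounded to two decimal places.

5.79%

Total capital V = 474 + 97.9 + 729 = 1300.9.
Equity: weight = 474/1300.9 = 0.3644; cost = 7.84%.
Preferred: weight = 97.9/1300.9 = 0.0753; cost = 8.5%.
Mortgage bonds: weight = 729/1300.9 = 0.5604; after-tax cost = 5.18% × (1 − 21%) = 4.0922%.
WACC = 0.3644 × 7.8400% + 0.0753 × 8.5000% + 0.5604 × 4.0922% = 5.7895%.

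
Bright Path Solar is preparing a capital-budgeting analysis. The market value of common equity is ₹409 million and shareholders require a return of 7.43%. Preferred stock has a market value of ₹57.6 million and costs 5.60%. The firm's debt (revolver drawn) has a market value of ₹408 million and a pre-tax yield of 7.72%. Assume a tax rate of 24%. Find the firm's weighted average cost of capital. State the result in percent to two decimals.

Total capital V = 409 + 57.6 + 408 = 874.6.
Equity: weight = 409/874.6 = 0.4676; cost = 7.43%.
Preferred: weight = 57.6/874.6 = 0.0659; cost = 5.6%.
Revolver drawn: weight = 408/874.6 = 0.4665; after-tax cost = 7.72% × (1 − 24%) = 5.8672%.
WACC = 0.4676 × 7.4300% + 0.0659 × 5.6000% + 0.4665 × 5.8672% = 6.5804%.

6.58%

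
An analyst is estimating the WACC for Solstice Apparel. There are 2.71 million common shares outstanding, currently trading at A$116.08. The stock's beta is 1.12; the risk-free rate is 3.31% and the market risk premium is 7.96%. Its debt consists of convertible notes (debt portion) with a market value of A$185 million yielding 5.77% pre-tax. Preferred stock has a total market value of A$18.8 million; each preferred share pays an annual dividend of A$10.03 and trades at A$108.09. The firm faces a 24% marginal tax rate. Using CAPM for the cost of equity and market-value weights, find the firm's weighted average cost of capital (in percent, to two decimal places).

9.32%

Cost of equity via CAPM: Re = 3.31% + 1.12 × 7.96% = 12.2252%.
Cost of preferred: Rp = 10.03 / 108.09 = 9.2793%.
Market value of equity E = 116.08 × 2.71m = 314.5768m.
Total capital V = 314.5768 + 18.8 + 185 = 518.3768.
Equity: weight = 314.5768/518.3768 = 0.6068; cost = 12.2252%.
Preferred: weight = 18.8/518.3768 = 0.0363; cost = 9.2793%.
Convertible notes (debt portion): weight = 185/518.3768 = 0.3569; after-tax cost = 5.77% × (1 − 24%) = 4.3852%.
WACC = 0.6068 × 12.2252% + 0.0363 × 9.2793% + 0.3569 × 4.3852% = 9.3204%.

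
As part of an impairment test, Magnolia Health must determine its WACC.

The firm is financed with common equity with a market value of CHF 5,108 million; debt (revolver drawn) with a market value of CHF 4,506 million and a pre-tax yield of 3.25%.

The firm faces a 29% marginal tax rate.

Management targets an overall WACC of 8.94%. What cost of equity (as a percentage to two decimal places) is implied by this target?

Total capital V = 5108 + 4506 = 9614.
Equity weight = 5108/9614 = 0.5313.
Revolver drawn weight = 4506/9614 = 0.4687.
Debt contribution = 0.4687 × 3.25% × (1 − 29%) = 1.0815%.
Required equity contribution = 8.94% − 1.0815% = 7.8585%.
Re = 7.8585% / 0.5313 = 14.7908%.

14.79%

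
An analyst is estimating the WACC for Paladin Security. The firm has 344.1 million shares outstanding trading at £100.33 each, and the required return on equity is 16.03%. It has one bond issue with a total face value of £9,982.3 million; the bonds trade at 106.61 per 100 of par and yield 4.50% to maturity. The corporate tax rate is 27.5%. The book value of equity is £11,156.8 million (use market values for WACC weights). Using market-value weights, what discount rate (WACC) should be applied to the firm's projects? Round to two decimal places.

13.02%

Market value of equity E = 100.33 × 344.1m = 34523.553m. Market value of debt D = 9982.3m × 106.61/100 = 10642.13003m.
Total capital V = 34523.553 + 10642.13003 = 45165.68303.
Equity: weight = 34523.553/45165.68303 = 0.7644; cost = 16.03%.
Bonds outstanding: weight = 10642.13003/45165.68303 = 0.2356; after-tax cost = 4.5% × (1 − 27.5%) = 3.2625%.
WACC = 0.7644 × 16.0300% + 0.2356 × 3.2625% = 13.0217%.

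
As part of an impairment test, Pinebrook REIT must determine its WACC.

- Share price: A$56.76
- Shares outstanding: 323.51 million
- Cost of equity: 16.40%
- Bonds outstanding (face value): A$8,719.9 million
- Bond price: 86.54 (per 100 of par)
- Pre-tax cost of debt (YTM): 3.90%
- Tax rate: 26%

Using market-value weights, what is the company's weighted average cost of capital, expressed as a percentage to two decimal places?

12.46%

Market value of equity E = 56.76 × 323.51m = 18362.4276m. Market value of debt D = 8719.9m × 86.54/100 = 7546.20146m.
Total capital V = 18362.4276 + 7546.20146 = 25908.62906.
Equity: weight = 18362.4276/25908.62906 = 0.7087; cost = 16.4%.
Bonds outstanding: weight = 7546.20146/25908.62906 = 0.2913; after-tax cost = 3.9% × (1 − 26%) = 2.8860%.
WACC = 0.7087 × 16.4000% + 0.2913 × 2.8860% = 12.4639%.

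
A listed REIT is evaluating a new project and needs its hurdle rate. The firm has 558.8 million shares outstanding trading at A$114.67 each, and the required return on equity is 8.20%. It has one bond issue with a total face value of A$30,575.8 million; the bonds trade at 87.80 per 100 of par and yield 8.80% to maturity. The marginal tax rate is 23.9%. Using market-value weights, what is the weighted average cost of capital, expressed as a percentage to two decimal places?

Market value of equity E = 114.67 × 558.8m = 64077.596m. Market value of debt D = 30575.8m × 87.8/100 = 26845.5524m.
Total capital V = 64077.596 + 26845.5524 = 90923.1484.
Equity: weight = 64077.596/90923.1484 = 0.7047; cost = 8.2%.
Bonds outstanding: weight = 26845.5524/90923.1484 = 0.2953; after-tax cost = 8.8% × (1 − 23.9%) = 6.6968%.
WACC = 0.7047 × 8.2000% + 0.2953 × 6.6968% = 7.7562%.

7.76%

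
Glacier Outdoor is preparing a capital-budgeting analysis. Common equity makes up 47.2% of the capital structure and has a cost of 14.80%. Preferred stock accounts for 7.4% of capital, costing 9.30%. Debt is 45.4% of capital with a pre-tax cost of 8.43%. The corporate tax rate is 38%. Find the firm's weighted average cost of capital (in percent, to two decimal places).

10.05%

After-tax cost of debt = 8.43% × (1 − 38%) = 5.2266%.
WACC = 0.472 × 14.8000% + 0.074 × 9.3000% + 0.454 × 5.2266% = 10.0467%.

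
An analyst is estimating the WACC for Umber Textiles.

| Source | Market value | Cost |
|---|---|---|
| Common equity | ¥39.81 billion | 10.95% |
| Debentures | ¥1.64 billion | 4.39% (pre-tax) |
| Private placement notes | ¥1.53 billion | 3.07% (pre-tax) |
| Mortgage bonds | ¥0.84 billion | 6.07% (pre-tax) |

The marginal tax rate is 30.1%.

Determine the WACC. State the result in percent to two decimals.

Total capital V = 39.81 + 1.64 + 1.53 + 0.84 = 43.82.
Equity: weight = 39.81/43.82 = 0.9085; cost = 10.95%.
Debentures: weight = 1.64/43.82 = 0.0374; after-tax cost = 4.39% × (1 − 30.1%) = 3.0686%.
Private placement notes: weight = 1.53/43.82 = 0.0349; after-tax cost = 3.07% × (1 − 30.1%) = 2.1459%.
Mortgage bonds: weight = 0.84/43.82 = 0.0192; after-tax cost = 6.07% × (1 − 30.1%) = 4.2429%.
WACC = 0.9085 × 10.9500% + 0.0374 × 3.0686% + 0.0349 × 2.1459% + 0.0192 × 4.2429% = 10.2191%.

10.22%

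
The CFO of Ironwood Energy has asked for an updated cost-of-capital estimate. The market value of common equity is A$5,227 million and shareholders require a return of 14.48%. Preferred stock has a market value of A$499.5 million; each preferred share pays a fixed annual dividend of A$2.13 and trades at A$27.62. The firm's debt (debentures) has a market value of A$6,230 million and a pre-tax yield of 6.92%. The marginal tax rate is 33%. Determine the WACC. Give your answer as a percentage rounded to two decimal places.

9.07%

Cost of preferred: Rp = 2.13 / 27.62 = 7.7118%.
Total capital V = 5227 + 499.5 + 6230 = 11956.5.
Equity: weight = 5227/11956.5 = 0.4372; cost = 14.48%.
Preferred: weight = 499.5/11956.5 = 0.0418; cost = 7.7118%.
Debentures: weight = 6230/11956.5 = 0.5211; after-tax cost = 6.92% × (1 − 33%) = 4.6364%.
WACC = 0.4372 × 14.4800% + 0.0418 × 7.7118% + 0.5211 × 4.6364% = 9.0682%.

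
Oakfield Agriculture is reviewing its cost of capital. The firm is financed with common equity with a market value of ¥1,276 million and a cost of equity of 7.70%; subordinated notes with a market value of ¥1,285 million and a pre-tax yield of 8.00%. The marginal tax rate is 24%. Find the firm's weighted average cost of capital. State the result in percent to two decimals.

Total capital V = 1276 + 1285 = 2561.
Equity: weight = 1276/2561 = 0.4982; cost = 7.7%.
Subordinated notes: weight = 1285/2561 = 0.5018; after-tax cost = 8% × (1 − 24%) = 6.0800%.
WACC = 0.4982 × 7.7000% + 0.5018 × 6.0800% = 6.8872%.

6.89%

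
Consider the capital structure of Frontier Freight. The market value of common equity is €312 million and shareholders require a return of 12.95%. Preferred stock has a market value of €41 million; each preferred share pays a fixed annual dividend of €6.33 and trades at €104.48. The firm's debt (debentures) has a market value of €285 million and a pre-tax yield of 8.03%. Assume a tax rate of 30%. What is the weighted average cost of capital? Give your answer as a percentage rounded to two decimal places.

9.23%

Cost of preferred: Rp = 6.33 / 104.48 = 6.0586%.
Total capital V = 312 + 41 + 285 = 638.
Equity: weight = 312/638 = 0.4890; cost = 12.95%.
Preferred: weight = 41/638 = 0.0643; cost = 6.0586%.
Debentures: weight = 285/638 = 0.4467; after-tax cost = 8.03% × (1 − 30%) = 5.6210%.
WACC = 0.4890 × 12.9500% + 0.0643 × 6.0586% + 0.4467 × 5.6210% = 9.2332%.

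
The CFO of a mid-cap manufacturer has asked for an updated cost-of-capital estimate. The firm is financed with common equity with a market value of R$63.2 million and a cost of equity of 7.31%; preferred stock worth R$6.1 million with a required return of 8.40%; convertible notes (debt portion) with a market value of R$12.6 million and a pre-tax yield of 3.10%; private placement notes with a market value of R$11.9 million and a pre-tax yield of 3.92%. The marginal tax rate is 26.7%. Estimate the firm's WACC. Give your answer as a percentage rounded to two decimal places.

Total capital V = 63.2 + 6.1 + 12.6 + 11.9 = 93.8.
Equity: weight = 63.2/93.8 = 0.6738; cost = 7.31%.
Preferred: weight = 6.1/93.8 = 0.0650; cost = 8.4%.
Convertible notes (debt portion): weight = 12.6/93.8 = 0.1343; after-tax cost = 3.1% × (1 − 26.7%) = 2.2723%.
Private placement notes: weight = 11.9/93.8 = 0.1269; after-tax cost = 3.92% × (1 − 26.7%) = 2.8734%.
WACC = 0.6738 × 7.3100% + 0.0650 × 8.4000% + 0.1343 × 2.2723% + 0.1269 × 2.8734% = 6.1413%.

6.14%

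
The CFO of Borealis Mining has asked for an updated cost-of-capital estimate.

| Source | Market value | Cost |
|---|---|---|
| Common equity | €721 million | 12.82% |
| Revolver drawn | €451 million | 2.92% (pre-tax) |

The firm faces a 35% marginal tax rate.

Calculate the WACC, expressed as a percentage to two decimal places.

8.62%

Total capital V = 721 + 451 = 1172.
Equity: weight = 721/1172 = 0.6152; cost = 12.82%.
Revolver drawn: weight = 451/1172 = 0.3848; after-tax cost = 2.92% × (1 − 35%) = 1.8980%.
WACC = 0.6152 × 12.8200% + 0.3848 × 1.8980% = 8.6171%.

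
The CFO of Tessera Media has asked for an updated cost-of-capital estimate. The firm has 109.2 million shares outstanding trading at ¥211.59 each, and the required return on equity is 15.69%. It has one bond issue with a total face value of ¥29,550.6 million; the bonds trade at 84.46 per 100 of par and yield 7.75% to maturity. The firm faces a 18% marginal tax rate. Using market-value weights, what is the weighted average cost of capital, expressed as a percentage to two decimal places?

10.84%

Market value of equity E = 211.59 × 109.2m = 23105.628m. Market value of debt D = 29550.6m × 84.46/100 = 24958.43676m.
Total capital V = 23105.628 + 24958.43676 = 48064.06476.
Equity: weight = 23105.628/48064.06476 = 0.4807; cost = 15.69%.
Bonds outstanding: weight = 24958.43676/48064.06476 = 0.5193; after-tax cost = 7.75% × (1 − 18%) = 6.3550%.
WACC = 0.4807 × 15.6900% + 0.5193 × 6.3550% = 10.8426%.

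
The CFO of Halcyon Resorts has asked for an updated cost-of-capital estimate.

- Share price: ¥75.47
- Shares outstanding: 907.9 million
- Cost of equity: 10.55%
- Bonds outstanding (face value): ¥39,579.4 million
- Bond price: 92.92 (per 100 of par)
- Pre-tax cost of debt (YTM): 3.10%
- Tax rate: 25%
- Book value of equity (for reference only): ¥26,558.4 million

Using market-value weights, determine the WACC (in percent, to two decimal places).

Market value of equity E = 75.47 × 907.9m = 68519.213m. Market value of debt D = 39579.4m × 92.92/100 = 36777.17848m.
Total capital V = 68519.213 + 36777.17848 = 105296.39148.
Equity: weight = 68519.213/105296.39148 = 0.6507; cost = 10.55%.
Bonds outstanding: weight = 36777.17848/105296.39148 = 0.3493; after-tax cost = 3.1% × (1 − 25%) = 2.3250%.
WACC = 0.6507 × 10.5500% + 0.3493 × 2.3250% = 7.6772%.

7.68%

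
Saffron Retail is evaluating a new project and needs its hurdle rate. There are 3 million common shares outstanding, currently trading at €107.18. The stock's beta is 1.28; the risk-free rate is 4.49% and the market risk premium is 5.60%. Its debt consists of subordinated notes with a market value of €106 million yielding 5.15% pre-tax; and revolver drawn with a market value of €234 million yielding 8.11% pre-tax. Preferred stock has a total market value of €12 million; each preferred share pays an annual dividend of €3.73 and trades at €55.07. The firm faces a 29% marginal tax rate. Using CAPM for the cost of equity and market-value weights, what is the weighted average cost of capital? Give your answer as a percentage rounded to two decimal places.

8.26%

Cost of equity via CAPM: Re = 4.49% + 1.28 × 5.6% = 11.6580%.
Cost of preferred: Rp = 3.73 / 55.07 = 6.7732%.
Market value of equity E = 107.18 × 3m = 321.54m.
Total capital V = 321.54 + 12 + 106 + 234 = 673.54.
Equity: weight = 321.54/673.54 = 0.4774; cost = 11.658%.
Preferred: weight = 12/673.54 = 0.0178; cost = 6.7732%.
Subordinated notes: weight = 106/673.54 = 0.1574; after-tax cost = 5.15% × (1 − 29%) = 3.6565%.
Revolver drawn: weight = 234/673.54 = 0.3474; after-tax cost = 8.11% × (1 − 29%) = 5.7581%.
WACC = 0.4774 × 11.6580% + 0.0178 × 6.7732% + 0.1574 × 3.6565% + 0.3474 × 5.7581% = 8.2620%.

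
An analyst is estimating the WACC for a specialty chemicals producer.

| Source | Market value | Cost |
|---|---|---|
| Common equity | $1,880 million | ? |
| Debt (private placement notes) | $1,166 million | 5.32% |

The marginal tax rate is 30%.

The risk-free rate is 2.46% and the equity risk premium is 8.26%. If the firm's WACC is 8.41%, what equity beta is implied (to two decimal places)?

Total capital V = 1880 + 1166 = 3046.
Equity weight = 1880/3046 = 0.6172.
Private placement notes weight = 1166/3046 = 0.3828.
Debt contribution = 0.3828 × 5.32% × (1 − 30%) = 1.4255%.
Required equity contribution = 8.41% − 1.4255% = 6.9845%  ⇒  Re = 11.3163%.
CAPM: 11.3163% = 2.46% + β × 8.26%  ⇒  β = 1.0722.

1.07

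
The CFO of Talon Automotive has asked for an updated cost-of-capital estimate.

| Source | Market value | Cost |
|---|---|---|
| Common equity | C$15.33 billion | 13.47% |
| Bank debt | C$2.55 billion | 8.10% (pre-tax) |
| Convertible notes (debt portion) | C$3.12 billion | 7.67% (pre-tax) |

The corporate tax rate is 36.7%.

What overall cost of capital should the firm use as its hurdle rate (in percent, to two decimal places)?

Total capital V = 15.33 + 2.55 + 3.12 = 21.
Equity: weight = 15.33/21 = 0.7300; cost = 13.47%.
Bank debt: weight = 2.55/21 = 0.1214; after-tax cost = 8.1% × (1 − 36.7%) = 5.1273%.
Convertible notes (debt portion): weight = 3.12/21 = 0.1486; after-tax cost = 7.67% × (1 − 36.7%) = 4.8551%.
WACC = 0.7300 × 13.4700% + 0.1214 × 5.1273% + 0.1486 × 4.8551% = 11.1770%.

11.18%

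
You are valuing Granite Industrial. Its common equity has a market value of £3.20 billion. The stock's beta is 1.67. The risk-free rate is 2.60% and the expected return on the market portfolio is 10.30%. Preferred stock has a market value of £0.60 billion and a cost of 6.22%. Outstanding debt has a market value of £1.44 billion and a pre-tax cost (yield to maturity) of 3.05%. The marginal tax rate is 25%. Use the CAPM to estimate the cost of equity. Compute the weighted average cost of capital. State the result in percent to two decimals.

Market risk premium = 10.3% − 2.6% = 7.7%.
Cost of equity via CAPM: Re = 2.6% + 1.67 × 7.7% = 15.4590%.
Total capital V = 3.2 + 0.6 + 1.44 = 5.24.
Equity: weight = 3.2/5.24 = 0.6107; cost = 15.459%.
Preferred: weight = 0.6/5.24 = 0.1145; cost = 6.22%.
Debt: weight = 1.44/5.24 = 0.2748; after-tax cost = 3.05% × (1 − 25%) = 2.2875%.
WACC = 0.6107 × 15.4590% + 0.1145 × 6.2200% + 0.2748 × 2.2875% = 10.7815%.

10.78%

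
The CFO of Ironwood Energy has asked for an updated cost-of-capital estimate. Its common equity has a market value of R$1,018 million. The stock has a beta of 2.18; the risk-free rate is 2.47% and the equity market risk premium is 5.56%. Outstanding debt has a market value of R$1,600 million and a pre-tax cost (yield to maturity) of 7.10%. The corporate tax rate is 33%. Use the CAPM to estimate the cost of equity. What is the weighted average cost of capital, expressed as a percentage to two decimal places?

8.58%

Cost of equity via CAPM: Re = 2.47% + 2.18 × 5.56% = 14.5908%.
Total capital V = 1018 + 1600 = 2618.
Equity: weight = 1018/2618 = 0.3888; cost = 14.5908%.
Debt: weight = 1600/2618 = 0.6112; after-tax cost = 7.1% × (1 − 33%) = 4.7570%.
WACC = 0.3888 × 14.5908% + 0.6112 × 4.7570% = 8.5808%.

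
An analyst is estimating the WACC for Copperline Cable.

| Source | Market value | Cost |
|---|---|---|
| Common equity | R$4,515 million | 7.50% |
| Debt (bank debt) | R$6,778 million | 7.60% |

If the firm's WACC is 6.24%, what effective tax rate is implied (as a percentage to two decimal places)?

Total capital V = 4515 + 6778 = 11293.
Equity weight = 4515/11293 = 0.3998.
Bank debt weight = 6778/11293 = 0.6002.
Equity contribution = 0.3998 × 7.5% = 2.9985%.
Debt contribution must be 6.24% − 2.9985% = 3.2415%.
0.6002 × 7.6% × (1 − T) = 3.2415%  ⇒  (1 − T) = 0.7106.
T = 28.9384%.

28.94%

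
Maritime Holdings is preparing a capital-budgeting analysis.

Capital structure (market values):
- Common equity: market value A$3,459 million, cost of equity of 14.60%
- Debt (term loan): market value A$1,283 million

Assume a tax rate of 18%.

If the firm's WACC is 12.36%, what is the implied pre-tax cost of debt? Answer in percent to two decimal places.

7.71%

Total capital V = 3459 + 1283 = 4742.
Equity weight = 3459/4742 = 0.7294.
Term loan weight = 1283/4742 = 0.2706.
Equity contribution = 0.7294 × 14.6% = 10.6498%.
Remaining for debt = 12.36% − 10.6498% = 1.7102%.
Rd × (1 − 18%) × 0.2706 = 1.7102%  ⇒  Rd = 7.7084%.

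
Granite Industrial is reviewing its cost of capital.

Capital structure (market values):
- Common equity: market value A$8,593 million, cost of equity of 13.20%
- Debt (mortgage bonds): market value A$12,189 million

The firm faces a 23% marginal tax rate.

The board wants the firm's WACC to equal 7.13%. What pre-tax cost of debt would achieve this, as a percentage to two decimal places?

3.70%

Total capital V = 8593 + 12189 = 20782.
Equity weight = 8593/20782 = 0.4135.
Mortgage bonds weight = 12189/20782 = 0.5865.
Equity contribution = 0.4135 × 13.2% = 5.4580%.
Remaining for debt = 7.13% − 5.4580% = 1.6720%.
Rd × (1 − 23%) × 0.5865 = 1.6720%  ⇒  Rd = 3.7023%.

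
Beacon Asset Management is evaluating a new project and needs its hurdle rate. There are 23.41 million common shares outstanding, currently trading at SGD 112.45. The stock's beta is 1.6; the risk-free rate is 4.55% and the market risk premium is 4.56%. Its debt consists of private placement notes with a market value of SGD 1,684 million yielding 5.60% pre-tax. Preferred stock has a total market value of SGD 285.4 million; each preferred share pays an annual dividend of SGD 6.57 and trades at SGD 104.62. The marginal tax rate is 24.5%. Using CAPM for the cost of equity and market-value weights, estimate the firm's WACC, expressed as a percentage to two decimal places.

Cost of equity via CAPM: Re = 4.55% + 1.6 × 4.56% = 11.8460%.
Cost of preferred: Rp = 6.57 / 104.62 = 6.2799%.
Market value of equity E = 112.45 × 23.41m = 2632.4545m.
Total capital V = 2632.4545 + 285.4 + 1684 = 4601.8545.
Equity: weight = 2632.4545/4601.8545 = 0.5720; cost = 11.846%.
Preferred: weight = 285.4/4601.8545 = 0.0620; cost = 6.2799%.
Private placement notes: weight = 1684/4601.8545 = 0.3659; after-tax cost = 5.6% × (1 − 24.5%) = 4.2280%.
WACC = 0.5720 × 11.8460% + 0.0620 × 6.2799% + 0.3659 × 4.2280% = 8.7131%.

8.71%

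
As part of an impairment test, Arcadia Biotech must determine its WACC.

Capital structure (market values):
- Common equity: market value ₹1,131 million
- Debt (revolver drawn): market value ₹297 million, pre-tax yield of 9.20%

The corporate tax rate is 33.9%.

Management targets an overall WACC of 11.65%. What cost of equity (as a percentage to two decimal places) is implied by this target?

Total capital V = 1131 + 297 = 1428.
Equity weight = 1131/1428 = 0.7920.
Revolver drawn weight = 297/1428 = 0.2080.
Debt contribution = 0.2080 × 9.2% × (1 − 33.9%) = 1.2648%.
Required equity contribution = 11.65% − 1.2648% = 10.3852%.
Re = 10.3852% / 0.7920 = 13.1124%.

13.11%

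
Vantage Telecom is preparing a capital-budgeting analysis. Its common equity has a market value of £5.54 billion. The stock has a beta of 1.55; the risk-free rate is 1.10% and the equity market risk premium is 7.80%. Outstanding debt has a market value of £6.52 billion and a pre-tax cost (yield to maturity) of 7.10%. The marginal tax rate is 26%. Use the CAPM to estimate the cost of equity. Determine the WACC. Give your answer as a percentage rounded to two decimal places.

8.90%

Cost of equity via CAPM: Re = 1.1% + 1.55 × 7.8% = 13.1900%.
Total capital V = 5.54 + 6.52 = 12.06.
Equity: weight = 5.54/12.06 = 0.4594; cost = 13.19%.
Debt: weight = 6.52/12.06 = 0.5406; after-tax cost = 7.1% × (1 − 26%) = 5.2540%.
WACC = 0.4594 × 13.1900% + 0.5406 × 5.2540% = 8.8996%.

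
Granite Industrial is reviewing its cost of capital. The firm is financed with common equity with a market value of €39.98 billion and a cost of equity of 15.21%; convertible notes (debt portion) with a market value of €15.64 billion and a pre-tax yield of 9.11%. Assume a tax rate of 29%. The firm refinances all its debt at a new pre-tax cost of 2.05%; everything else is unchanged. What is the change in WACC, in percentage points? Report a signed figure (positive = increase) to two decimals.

-1.41 pp

Current WACC:
Total capital V = 39.98 + 15.64 = 55.62.
Equity: weight = 39.98/55.62 = 0.7188; cost = 15.21%.
Convertible notes (debt portion): weight = 15.64/55.62 = 0.2812; after-tax cost = 9.11% × (1 − 29%) = 6.4681%.
WACC = 0.7188 × 15.2100% + 0.2812 × 6.4681% = 12.7518%.
After the change:
Total capital V = 39.98 + 15.64 = 55.62.
Equity: weight = 39.98/55.62 = 0.7188; cost = 15.21%.
Convertible notes (debt portion): weight = 15.64/55.62 = 0.2812; after-tax cost = 2.05% × (1 − 29%) = 1.4555%.
WACC = 0.7188 × 15.2100% + 0.2812 × 1.4555% = 11.3423%.
Change in WACC = 11.3423% − 12.7518% = -1.4095 pp.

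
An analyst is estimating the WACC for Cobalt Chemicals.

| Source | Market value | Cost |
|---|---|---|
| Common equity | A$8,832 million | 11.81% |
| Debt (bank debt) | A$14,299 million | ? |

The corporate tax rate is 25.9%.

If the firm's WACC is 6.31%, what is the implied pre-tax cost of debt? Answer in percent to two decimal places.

3.93%

Total capital V = 8832 + 14299 = 23131.
Equity weight = 8832/23131 = 0.3818.
Bank debt weight = 14299/23131 = 0.6182.
Equity contribution = 0.3818 × 11.81% = 4.5094%.
Remaining for debt = 6.31% − 4.5094% = 1.8006%.
Rd × (1 − 25.9%) × 0.6182 = 1.8006%  ⇒  Rd = 3.9310%.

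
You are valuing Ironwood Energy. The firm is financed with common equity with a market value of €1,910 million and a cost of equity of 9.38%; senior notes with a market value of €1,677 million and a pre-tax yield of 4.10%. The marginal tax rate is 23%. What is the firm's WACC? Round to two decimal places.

6.47%

Total capital V = 1910 + 1677 = 3587.
Equity: weight = 1910/3587 = 0.5325; cost = 9.38%.
Senior notes: weight = 1677/3587 = 0.4675; after-tax cost = 4.1% × (1 − 23%) = 3.1570%.
WACC = 0.5325 × 9.3800% + 0.4675 × 3.1570% = 6.4706%.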